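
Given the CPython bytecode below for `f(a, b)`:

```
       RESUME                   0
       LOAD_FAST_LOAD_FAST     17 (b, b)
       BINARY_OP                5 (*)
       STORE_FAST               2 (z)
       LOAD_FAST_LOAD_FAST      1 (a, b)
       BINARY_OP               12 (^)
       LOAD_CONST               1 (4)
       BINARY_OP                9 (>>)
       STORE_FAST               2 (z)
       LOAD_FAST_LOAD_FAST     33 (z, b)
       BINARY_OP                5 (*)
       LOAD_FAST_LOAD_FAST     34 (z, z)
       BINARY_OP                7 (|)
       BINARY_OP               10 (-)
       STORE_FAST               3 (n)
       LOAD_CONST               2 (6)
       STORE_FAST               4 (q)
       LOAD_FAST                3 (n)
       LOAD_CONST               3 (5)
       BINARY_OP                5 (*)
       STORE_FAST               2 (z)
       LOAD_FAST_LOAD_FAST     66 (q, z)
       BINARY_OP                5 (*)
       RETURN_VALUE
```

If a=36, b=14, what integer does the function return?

780

LOAD_FAST_LOAD_FAST b,b → push 14,14. Stack: [14, 14]
BINARY_OP * → 14 * 14 = 196. Stack: [196]
STORE_FAST z → z=196. Stack: []
LOAD_FAST_LOAD_FAST a,b → push 36,14. Stack: [36, 14]
BINARY_OP ^ → 36 ^ 14 = 42. Stack: [42]
LOAD_CONST → push 4. Stack: [42, 4]
BINARY_OP >> → 42 >> 4 = 2. Stack: [2]
STORE_FAST z → z=2. Stack: []
LOAD_FAST_LOAD_FAST z,b → push 2,14. Stack: [2, 14]
BINARY_OP * → 2 * 14 = 28. Stack: [28]
LOAD_FAST_LOAD_FAST z,z → push 2,2. Stack: [28, 2, 2]
BINARY_OP | → 2 | 2 = 2. Stack: [28, 2]
BINARY_OP - → 28 - 2 = 26. Stack: [26]
STORE_FAST n → n=26. Stack: []
LOAD_CONST → push 6. Stack: [6]
STORE_FAST q → q=6. Stack: []
LOAD_FAST n → push 26. Stack: [26]
LOAD_CONST → push 5. Stack: [26, 5]
BINARY_OP * → 26 * 5 = 130. Stack: [130]
STORE_FAST z → z=130. Stack: []
LOAD_FAST_LOAD_FAST q,z → push 6,130. Stack: [6, 130]
BINARY_OP * → 6 * 130 = 780. Stack: [780]
RETURN_VALUE → return 780.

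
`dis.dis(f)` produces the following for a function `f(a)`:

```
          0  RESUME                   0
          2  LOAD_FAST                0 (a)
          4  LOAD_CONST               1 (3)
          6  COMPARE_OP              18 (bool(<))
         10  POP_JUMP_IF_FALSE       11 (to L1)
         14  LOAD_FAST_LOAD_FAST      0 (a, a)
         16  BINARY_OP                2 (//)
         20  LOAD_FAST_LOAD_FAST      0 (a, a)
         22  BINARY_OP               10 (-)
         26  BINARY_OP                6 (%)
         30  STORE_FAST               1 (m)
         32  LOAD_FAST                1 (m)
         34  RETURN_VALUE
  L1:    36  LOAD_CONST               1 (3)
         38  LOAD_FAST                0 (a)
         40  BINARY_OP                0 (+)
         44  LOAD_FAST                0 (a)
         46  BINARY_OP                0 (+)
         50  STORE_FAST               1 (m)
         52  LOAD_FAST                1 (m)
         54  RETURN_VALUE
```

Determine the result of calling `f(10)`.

LOAD_FAST a → push 10. Stack: [10]
LOAD_CONST → push 3. Stack: [10, 3]
COMPARE_OP bool(<) → 10 vs 3 = False. Stack: [False]
POP_JUMP_IF_FALSE → pop False; jump. Stack: []
LOAD_CONST → push 3. Stack: [3]
LOAD_FAST a → push 10. Stack: [3, 10]
BINARY_OP + → 3 + 10 = 13. Stack: [13]
LOAD_FAST a → push 10. Stack: [13, 10]
BINARY_OP + → 13 + 10 = 23. Stack: [23]
STORE_FAST m → m=23. Stack: []
LOAD_FAST m → push 23. Stack: [23]
RETURN_VALUE → return 23.

23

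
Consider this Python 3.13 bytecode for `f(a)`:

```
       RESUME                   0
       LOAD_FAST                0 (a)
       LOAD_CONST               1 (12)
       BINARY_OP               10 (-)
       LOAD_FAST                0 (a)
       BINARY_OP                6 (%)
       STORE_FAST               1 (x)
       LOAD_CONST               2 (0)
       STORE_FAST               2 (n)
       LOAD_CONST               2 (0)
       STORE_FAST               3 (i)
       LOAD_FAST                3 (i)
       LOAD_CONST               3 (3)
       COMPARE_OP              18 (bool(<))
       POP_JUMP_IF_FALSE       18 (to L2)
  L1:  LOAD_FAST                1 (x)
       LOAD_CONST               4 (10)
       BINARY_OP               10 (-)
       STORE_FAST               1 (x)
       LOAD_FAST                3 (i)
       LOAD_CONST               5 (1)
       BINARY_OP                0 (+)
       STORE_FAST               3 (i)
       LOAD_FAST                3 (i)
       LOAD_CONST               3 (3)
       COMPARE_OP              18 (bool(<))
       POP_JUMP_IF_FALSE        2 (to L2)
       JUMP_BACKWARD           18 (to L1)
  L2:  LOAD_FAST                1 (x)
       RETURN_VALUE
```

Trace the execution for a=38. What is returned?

-4

LOAD_FAST a → push 38. Stack: [38]
LOAD_CONST → push 12. Stack: [38, 12]
BINARY_OP - → 38 - 12 = 26. Stack: [26]
LOAD_FAST a → push 38. Stack: [26, 38]
BINARY_OP % → 26 % 38 = 26. Stack: [26]
STORE_FAST x → x=26. Stack: []
LOAD_CONST → push 0. Stack: [0]
STORE_FAST n → n=0. Stack: []
LOAD_CONST → push 0. Stack: [0]
STORE_FAST i → i=0. Stack: []
LOAD_FAST i → push 0. Stack: [0]
LOAD_CONST → push 3. Stack: [0, 3]
COMPARE_OP bool(<) → 0 vs 3 = True. Stack: [True]
POP_JUMP_IF_FALSE → pop True; no jump. Stack: []
LOAD_FAST x → push 26. Stack: [26]
LOAD_CONST → push 10. Stack: [26, 10]
BINARY_OP - → 26 - 10 = 16. Stack: [16]
STORE_FAST x → x=16. Stack: []
LOAD_FAST i → push 0. Stack: [0]
LOAD_CONST → push 1. Stack: [0, 1]
BINARY_OP + → 0 + 1 = 1. Stack: [1]
STORE_FAST i → i=1. Stack: []
LOAD_FAST i → push 1. Stack: [1]
LOAD_CONST → push 3. Stack: [1, 3]
COMPARE_OP bool(<) → 1 vs 3 = True. Stack: [True]
POP_JUMP_IF_FALSE → pop True; no jump. Stack: []
LOAD_FAST x → push 16. Stack: [16]
LOAD_CONST → push 10. Stack: [16, 10]
BINARY_OP - → 16 - 10 = 6. Stack: [6]
STORE_FAST x → x=6. Stack: []
LOAD_FAST i → push 1. Stack: [1]
LOAD_CONST → push 1. Stack: [1, 1]
BINARY_OP + → 1 + 1 = 2. Stack: [2]
STORE_FAST i → i=2. Stack: []
LOAD_FAST i → push 2. Stack: [2]
LOAD_CONST → push 3. Stack: [2, 3]
COMPARE_OP bool(<) → 2 vs 3 = True. Stack: [True]
POP_JUMP_IF_FALSE → pop True; no jump. Stack: []
LOAD_FAST x → push 6. Stack: [6]
LOAD_CONST → push 10. Stack: [6, 10]
BINARY_OP - → 6 - 10 = -4. Stack: [-4]
STORE_FAST x → x=-4. Stack: []
LOAD_FAST i → push 2. Stack: [2]
LOAD_CONST → push 1. Stack: [2, 1]
BINARY_OP + → 2 + 1 = 3. Stack: [3]
STORE_FAST i → i=3. Stack: []
LOAD_FAST i → push 3. Stack: [3]
LOAD_CONST → push 3. Stack: [3, 3]
COMPARE_OP bool(<) → 3 vs 3 = False. Stack: [False]
POP_JUMP_IF_FALSE → pop False; jump. Stack: []
LOAD_FAST x → push -4. Stack: [-4]
RETURN_VALUE → return -4.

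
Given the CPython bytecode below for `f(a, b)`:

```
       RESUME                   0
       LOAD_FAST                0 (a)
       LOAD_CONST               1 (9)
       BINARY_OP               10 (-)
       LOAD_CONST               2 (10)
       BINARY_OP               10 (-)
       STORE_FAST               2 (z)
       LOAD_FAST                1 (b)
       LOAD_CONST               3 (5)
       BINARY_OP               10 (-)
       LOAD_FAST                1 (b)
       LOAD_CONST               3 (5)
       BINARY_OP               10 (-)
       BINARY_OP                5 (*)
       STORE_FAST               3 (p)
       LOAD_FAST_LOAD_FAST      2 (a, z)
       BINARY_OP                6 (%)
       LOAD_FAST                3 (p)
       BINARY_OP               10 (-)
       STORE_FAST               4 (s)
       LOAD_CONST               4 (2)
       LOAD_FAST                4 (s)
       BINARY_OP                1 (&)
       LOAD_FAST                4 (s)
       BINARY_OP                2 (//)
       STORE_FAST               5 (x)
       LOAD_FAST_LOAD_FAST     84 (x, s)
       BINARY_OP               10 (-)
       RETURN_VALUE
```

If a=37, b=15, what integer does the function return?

99

LOAD_FAST a → push 37. Stack: [37]
LOAD_CONST → push 9. Stack: [37, 9]
BINARY_OP - → 37 - 9 = 28. Stack: [28]
LOAD_CONST → push 10. Stack: [28, 10]
BINARY_OP - → 28 - 10 = 18. Stack: [18]
STORE_FAST z → z=18. Stack: []
LOAD_FAST b → push 15. Stack: [15]
LOAD_CONST → push 5. Stack: [15, 5]
BINARY_OP - → 15 - 5 = 10. Stack: [10]
LOAD_FAST b → push 15. Stack: [10, 15]
LOAD_CONST → push 5. Stack: [10, 15, 5]
BINARY_OP - → 15 - 5 = 10. Stack: [10, 10]
BINARY_OP * → 10 * 10 = 100. Stack: [100]
STORE_FAST p → p=100. Stack: []
LOAD_FAST_LOAD_FAST a,z → push 37,18. Stack: [37, 18]
BINARY_OP % → 37 % 18 = 1. Stack: [1]
LOAD_FAST p → push 100. Stack: [1, 100]
BINARY_OP - → 1 - 100 = -99. Stack: [-99]
STORE_FAST s → s=-99. Stack: []
LOAD_CONST → push 2. Stack: [2]
LOAD_FAST s → push -99. Stack: [2, -99]
BINARY_OP & → 2 & -99 = 0. Stack: [0]
LOAD_FAST s → push -99. Stack: [0, -99]
BINARY_OP // → 0 // -99 = 0. Stack: [0]
STORE_FAST x → x=0. Stack: []
LOAD_FAST_LOAD_FAST x,s → push 0,-99. Stack: [0, -99]
BINARY_OP - → 0 - -99 = 99. Stack: [99]
RETURN_VALUE → return 99.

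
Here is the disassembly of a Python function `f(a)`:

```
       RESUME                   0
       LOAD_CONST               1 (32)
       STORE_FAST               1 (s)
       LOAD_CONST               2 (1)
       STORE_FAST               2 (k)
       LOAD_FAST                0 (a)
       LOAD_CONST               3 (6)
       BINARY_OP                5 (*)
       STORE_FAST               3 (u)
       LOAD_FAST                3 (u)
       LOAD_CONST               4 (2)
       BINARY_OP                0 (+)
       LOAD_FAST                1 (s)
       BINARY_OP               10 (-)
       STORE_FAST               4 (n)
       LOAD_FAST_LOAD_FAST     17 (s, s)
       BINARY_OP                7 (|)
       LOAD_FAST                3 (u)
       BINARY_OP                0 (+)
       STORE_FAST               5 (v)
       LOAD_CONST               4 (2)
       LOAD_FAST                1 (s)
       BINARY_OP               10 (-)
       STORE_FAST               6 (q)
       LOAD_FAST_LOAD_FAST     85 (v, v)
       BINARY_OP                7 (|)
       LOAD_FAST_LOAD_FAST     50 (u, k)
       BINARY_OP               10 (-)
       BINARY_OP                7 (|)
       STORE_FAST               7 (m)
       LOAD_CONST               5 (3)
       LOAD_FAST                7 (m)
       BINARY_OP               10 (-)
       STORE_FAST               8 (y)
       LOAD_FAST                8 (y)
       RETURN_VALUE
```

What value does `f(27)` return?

LOAD_CONST → push 32. Stack: [32]
STORE_FAST s → s=32. Stack: []
LOAD_CONST → push 1. Stack: [1]
STORE_FAST k → k=1. Stack: []
LOAD_FAST a → push 27. Stack: [27]
LOAD_CONST → push 6. Stack: [27, 6]
BINARY_OP * → 27 * 6 = 162. Stack: [162]
STORE_FAST u → u=162. Stack: []
LOAD_FAST u → push 162. Stack: [162]
LOAD_CONST → push 2. Stack: [162, 2]
BINARY_OP + → 162 + 2 = 164. Stack: [164]
LOAD_FAST s → push 32. Stack: [164, 32]
BINARY_OP - → 164 - 32 = 132. Stack: [132]
STORE_FAST n → n=132. Stack: []
LOAD_FAST_LOAD_FAST s,s → push 32,32. Stack: [32, 32]
BINARY_OP | → 32 | 32 = 32. Stack: [32]
LOAD_FAST u → push 162. Stack: [32, 162]
BINARY_OP + → 32 + 162 = 194. Stack: [194]
STORE_FAST v → v=194. Stack: []
LOAD_CONST → push 2. Stack: [2]
LOAD_FAST s → push 32. Stack: [2, 32]
BINARY_OP - → 2 - 32 = -30. Stack: [-30]
STORE_FAST q → q=-30. Stack: []
LOAD_FAST_LOAD_FAST v,v → push 194,194. Stack: [194, 194]
BINARY_OP | → 194 | 194 = 194. Stack: [194]
LOAD_FAST_LOAD_FAST u,k → push 162,1. Stack: [194, 162, 1]
BINARY_OP - → 162 - 1 = 161. Stack: [194, 161]
BINARY_OP | → 194 | 161 = 227. Stack: [227]
STORE_FAST m → m=227. Stack: []
LOAD_CONST → push 3. Stack: [3]
LOAD_FAST m → push 227. Stack: [3, 227]
BINARY_OP - → 3 - 227 = -224. Stack: [-224]
STORE_FAST y → y=-224. Stack: []
LOAD_FAST y → push -224. Stack: [-224]
RETURN_VALUE → return -224.

-224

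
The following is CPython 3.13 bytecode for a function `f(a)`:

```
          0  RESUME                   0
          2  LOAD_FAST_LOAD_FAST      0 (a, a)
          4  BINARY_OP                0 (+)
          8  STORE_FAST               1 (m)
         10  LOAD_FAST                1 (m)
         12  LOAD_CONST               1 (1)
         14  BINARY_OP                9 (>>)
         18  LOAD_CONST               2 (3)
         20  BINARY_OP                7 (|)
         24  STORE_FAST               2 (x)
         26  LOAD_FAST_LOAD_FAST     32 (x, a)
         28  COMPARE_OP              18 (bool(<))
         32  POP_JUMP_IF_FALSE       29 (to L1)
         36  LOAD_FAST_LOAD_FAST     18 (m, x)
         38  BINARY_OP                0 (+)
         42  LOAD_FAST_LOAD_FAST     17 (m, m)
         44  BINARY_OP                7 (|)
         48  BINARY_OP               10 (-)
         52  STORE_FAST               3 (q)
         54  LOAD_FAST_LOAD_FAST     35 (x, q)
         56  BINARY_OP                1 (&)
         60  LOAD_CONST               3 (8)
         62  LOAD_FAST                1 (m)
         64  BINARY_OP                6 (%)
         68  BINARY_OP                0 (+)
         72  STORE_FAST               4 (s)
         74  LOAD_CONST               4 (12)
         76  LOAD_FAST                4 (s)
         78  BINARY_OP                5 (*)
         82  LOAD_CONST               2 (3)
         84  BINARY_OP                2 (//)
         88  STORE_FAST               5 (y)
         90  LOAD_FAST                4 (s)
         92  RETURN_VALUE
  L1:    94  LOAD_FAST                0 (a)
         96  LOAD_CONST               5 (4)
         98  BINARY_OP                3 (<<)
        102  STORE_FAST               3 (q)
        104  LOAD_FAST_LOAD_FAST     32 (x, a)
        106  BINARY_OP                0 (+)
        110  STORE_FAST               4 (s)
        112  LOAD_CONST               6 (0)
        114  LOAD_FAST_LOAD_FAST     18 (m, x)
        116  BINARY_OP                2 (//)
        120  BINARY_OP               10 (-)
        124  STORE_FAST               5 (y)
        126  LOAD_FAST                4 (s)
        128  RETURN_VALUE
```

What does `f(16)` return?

LOAD_FAST_LOAD_FAST a,a → push 16,16. Stack: [16, 16]
BINARY_OP + → 16 + 16 = 32. Stack: [32]
STORE_FAST m → m=32. Stack: []
LOAD_FAST m → push 32. Stack: [32]
LOAD_CONST → push 1. Stack: [32, 1]
BINARY_OP >> → 32 >> 1 = 16. Stack: [16]
LOAD_CONST → push 3. Stack: [16, 3]
BINARY_OP | → 16 | 3 = 19. Stack: [19]
STORE_FAST x → x=19. Stack: []
LOAD_FAST_LOAD_FAST x,a → push 19,16. Stack: [19, 16]
COMPARE_OP bool(<) → 19 vs 16 = False. Stack: [False]
POP_JUMP_IF_FALSE → pop False; jump. Stack: []
LOAD_FAST a → push 16. Stack: [16]
LOAD_CONST → push 4. Stack: [16, 4]
BINARY_OP << → 16 << 4 = 256. Stack: [256]
STORE_FAST q → q=256. Stack: []
LOAD_FAST_LOAD_FAST x,a → push 19,16. Stack: [19, 16]
BINARY_OP + → 19 + 16 = 35. Stack: [35]
STORE_FAST s → s=35. Stack: []
LOAD_CONST → push 0. Stack: [0]
LOAD_FAST_LOAD_FAST m,x → push 32,19. Stack: [0, 32, 19]
BINARY_OP // → 32 // 19 = 1. Stack: [0, 1]
BINARY_OP - → 0 - 1 = -1. Stack: [-1]
STORE_FAST y → y=-1. Stack: []
LOAD_FAST s → push 35. Stack: [35]
RETURN_VALUE → return 35.

35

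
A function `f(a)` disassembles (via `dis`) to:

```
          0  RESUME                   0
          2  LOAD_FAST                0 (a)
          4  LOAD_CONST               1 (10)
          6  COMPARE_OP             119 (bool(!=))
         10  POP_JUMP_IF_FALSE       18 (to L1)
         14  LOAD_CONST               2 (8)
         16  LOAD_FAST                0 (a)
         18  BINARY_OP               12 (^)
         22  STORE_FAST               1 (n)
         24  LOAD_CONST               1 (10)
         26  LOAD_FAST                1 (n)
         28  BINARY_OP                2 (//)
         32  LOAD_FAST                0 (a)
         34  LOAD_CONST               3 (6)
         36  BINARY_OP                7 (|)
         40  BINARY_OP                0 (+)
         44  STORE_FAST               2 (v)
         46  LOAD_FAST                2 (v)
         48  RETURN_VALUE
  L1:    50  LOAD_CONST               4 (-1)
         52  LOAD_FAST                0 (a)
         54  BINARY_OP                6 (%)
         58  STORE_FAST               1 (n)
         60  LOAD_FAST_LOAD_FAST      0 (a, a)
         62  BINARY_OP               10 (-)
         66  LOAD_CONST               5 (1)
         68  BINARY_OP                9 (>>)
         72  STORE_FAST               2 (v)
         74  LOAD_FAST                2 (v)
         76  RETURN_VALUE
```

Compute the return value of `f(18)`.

22

LOAD_FAST a → push 18. Stack: [18]
LOAD_CONST → push 10. Stack: [18, 10]
COMPARE_OP bool(!=) → 18 vs 10 = True. Stack: [True]
POP_JUMP_IF_FALSE → pop True; no jump. Stack: []
LOAD_CONST → push 8. Stack: [8]
LOAD_FAST a → push 18. Stack: [8, 18]
BINARY_OP ^ → 8 ^ 18 = 26. Stack: [26]
STORE_FAST n → n=26. Stack: []
LOAD_CONST → push 10. Stack: [10]
LOAD_FAST n → push 26. Stack: [10, 26]
BINARY_OP // → 10 // 26 = 0. Stack: [0]
LOAD_FAST a → push 18. Stack: [0, 18]
LOAD_CONST → push 6. Stack: [0, 18, 6]
BINARY_OP | → 18 | 6 = 22. Stack: [0, 22]
BINARY_OP + → 0 + 22 = 22. Stack: [22]
STORE_FAST v → v=22. Stack: []
LOAD_FAST v → push 22. Stack: [22]
RETURN_VALUE → return 22.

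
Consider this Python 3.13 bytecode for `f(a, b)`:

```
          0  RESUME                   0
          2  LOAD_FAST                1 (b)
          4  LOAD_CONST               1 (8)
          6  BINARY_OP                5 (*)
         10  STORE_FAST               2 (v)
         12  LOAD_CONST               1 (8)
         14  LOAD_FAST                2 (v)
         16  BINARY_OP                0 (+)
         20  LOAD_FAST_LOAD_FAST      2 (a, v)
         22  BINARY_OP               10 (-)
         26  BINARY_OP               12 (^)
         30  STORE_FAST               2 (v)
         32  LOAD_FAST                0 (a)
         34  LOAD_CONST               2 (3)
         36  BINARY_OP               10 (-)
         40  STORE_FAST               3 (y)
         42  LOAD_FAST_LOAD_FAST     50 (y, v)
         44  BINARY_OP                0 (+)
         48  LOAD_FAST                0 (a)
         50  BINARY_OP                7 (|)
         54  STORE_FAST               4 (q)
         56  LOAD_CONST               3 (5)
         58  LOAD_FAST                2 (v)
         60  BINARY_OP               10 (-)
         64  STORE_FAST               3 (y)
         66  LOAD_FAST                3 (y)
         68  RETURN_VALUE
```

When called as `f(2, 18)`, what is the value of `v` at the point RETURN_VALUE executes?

LOAD_FAST b → push 18. Stack: [18]
LOAD_CONST → push 8. Stack: [18, 8]
BINARY_OP * → 18 * 8 = 144. Stack: [144]
STORE_FAST v → v=144. Stack: []
LOAD_CONST → push 8. Stack: [8]
LOAD_FAST v → push 144. Stack: [8, 144]
BINARY_OP + → 8 + 144 = 152. Stack: [152]
LOAD_FAST_LOAD_FAST a,v → push 2,144. Stack: [152, 2, 144]
BINARY_OP - → 2 - 144 = -142. Stack: [152, -142]
BINARY_OP ^ → 152 ^ -142 = -22. Stack: [-22]
STORE_FAST v → v=-22. Stack: []
LOAD_FAST a → push 2. Stack: [2]
LOAD_CONST → push 3. Stack: [2, 3]
BINARY_OP - → 2 - 3 = -1. Stack: [-1]
STORE_FAST y → y=-1. Stack: []
LOAD_FAST_LOAD_FAST y,v → push -1,-22. Stack: [-1, -22]
BINARY_OP + → -1 + -22 = -23. Stack: [-23]
LOAD_FAST a → push 2. Stack: [-23, 2]
BINARY_OP | → -23 | 2 = -21. Stack: [-21]
STORE_FAST q → q=-21. Stack: []
LOAD_CONST → push 5. Stack: [5]
LOAD_FAST v → push -22. Stack: [5, -22]
BINARY_OP - → 5 - -22 = 27. Stack: [27]
STORE_FAST y → y=27. Stack: []
LOAD_FAST y → push 27. Stack: [27]
RETURN_VALUE → return 27.

-22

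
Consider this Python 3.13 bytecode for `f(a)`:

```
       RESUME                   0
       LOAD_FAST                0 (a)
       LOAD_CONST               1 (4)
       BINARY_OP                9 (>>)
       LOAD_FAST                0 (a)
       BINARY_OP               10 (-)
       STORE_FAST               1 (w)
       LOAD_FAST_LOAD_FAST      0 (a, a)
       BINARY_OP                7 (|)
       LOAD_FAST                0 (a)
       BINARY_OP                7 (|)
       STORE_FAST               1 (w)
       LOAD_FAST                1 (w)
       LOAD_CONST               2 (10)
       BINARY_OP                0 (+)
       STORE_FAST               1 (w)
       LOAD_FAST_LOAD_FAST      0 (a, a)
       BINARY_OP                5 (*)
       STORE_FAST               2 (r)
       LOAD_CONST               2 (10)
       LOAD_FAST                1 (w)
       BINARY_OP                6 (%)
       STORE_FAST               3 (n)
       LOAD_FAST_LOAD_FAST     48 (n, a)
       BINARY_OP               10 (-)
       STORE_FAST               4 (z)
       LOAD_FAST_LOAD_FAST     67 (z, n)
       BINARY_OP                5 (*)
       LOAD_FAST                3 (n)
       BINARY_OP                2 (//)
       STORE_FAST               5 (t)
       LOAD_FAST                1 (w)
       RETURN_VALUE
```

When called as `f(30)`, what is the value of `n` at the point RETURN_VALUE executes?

LOAD_FAST a → push 30. Stack: [30]
LOAD_CONST → push 4. Stack: [30, 4]
BINARY_OP >> → 30 >> 4 = 1. Stack: [1]
LOAD_FAST a → push 30. Stack: [1, 30]
BINARY_OP - → 1 - 30 = -29. Stack: [-29]
STORE_FAST w → w=-29. Stack: []
LOAD_FAST_LOAD_FAST a,a → push 30,30. Stack: [30, 30]
BINARY_OP | → 30 | 30 = 30. Stack: [30]
LOAD_FAST a → push 30. Stack: [30, 30]
BINARY_OP | → 30 | 30 = 30. Stack: [30]
STORE_FAST w → w=30. Stack: []
LOAD_FAST w → push 30. Stack: [30]
LOAD_CONST → push 10. Stack: [30, 10]
BINARY_OP + → 30 + 10 = 40. Stack: [40]
STORE_FAST w → w=40. Stack: []
LOAD_FAST_LOAD_FAST a,a → push 30,30. Stack: [30, 30]
BINARY_OP * → 30 * 30 = 900. Stack: [900]
STORE_FAST r → r=900. Stack: []
LOAD_CONST → push 10. Stack: [10]
LOAD_FAST w → push 40. Stack: [10, 40]
BINARY_OP % → 10 % 40 = 10. Stack: [10]
STORE_FAST n → n=10. Stack: []
LOAD_FAST_LOAD_FAST n,a → push 10,30. Stack: [10, 30]
BINARY_OP - → 10 - 30 = -20. Stack: [-20]
STORE_FAST z → z=-20. Stack: []
LOAD_FAST_LOAD_FAST z,n → push -20,10. Stack: [-20, 10]
BINARY_OP * → -20 * 10 = -200. Stack: [-200]
LOAD_FAST n → push 10. Stack: [-200, 10]
BINARY_OP // → -200 // 10 = -20. Stack: [-20]
STORE_FAST t → t=-20. Stack: []
LOAD_FAST w → push 40. Stack: [40]
RETURN_VALUE → return 40.

10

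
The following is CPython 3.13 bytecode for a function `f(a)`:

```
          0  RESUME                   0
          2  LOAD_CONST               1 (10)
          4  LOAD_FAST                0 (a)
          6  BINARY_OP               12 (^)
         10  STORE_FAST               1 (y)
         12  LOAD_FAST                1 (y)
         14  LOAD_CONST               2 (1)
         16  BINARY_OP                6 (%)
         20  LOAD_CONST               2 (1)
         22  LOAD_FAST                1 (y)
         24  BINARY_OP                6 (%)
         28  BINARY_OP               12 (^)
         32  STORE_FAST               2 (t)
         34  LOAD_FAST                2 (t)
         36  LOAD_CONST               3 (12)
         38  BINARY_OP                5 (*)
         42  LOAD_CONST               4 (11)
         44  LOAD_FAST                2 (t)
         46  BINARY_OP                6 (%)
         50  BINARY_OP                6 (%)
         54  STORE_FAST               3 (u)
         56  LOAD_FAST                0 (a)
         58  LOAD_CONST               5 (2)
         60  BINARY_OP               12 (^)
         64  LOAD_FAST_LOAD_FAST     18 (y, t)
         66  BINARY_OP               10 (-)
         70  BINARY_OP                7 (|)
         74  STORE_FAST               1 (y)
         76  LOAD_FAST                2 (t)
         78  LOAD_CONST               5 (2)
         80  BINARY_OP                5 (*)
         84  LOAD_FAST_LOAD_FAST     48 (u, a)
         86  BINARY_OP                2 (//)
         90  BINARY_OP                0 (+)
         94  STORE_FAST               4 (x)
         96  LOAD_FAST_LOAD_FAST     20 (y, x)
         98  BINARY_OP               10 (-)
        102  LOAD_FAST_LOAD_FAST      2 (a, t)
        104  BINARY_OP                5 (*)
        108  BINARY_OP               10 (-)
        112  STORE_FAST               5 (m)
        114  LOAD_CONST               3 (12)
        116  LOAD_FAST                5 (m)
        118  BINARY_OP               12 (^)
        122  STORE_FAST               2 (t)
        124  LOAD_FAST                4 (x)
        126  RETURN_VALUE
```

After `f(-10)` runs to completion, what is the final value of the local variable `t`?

-21

LOAD_CONST → push 10. Stack: [10]
LOAD_FAST a → push -10. Stack: [10, -10]
BINARY_OP ^ → 10 ^ -10 = -4. Stack: [-4]
STORE_FAST y → y=-4. Stack: []
LOAD_FAST y → push -4. Stack: [-4]
LOAD_CONST → push 1. Stack: [-4, 1]
BINARY_OP % → -4 % 1 = 0. Stack: [0]
LOAD_CONST → push 1. Stack: [0, 1]
LOAD_FAST y → push -4. Stack: [0, 1, -4]
BINARY_OP % → 1 % -4 = -3. Stack: [0, -3]
BINARY_OP ^ → 0 ^ -3 = -3. Stack: [-3]
STORE_FAST t → t=-3. Stack: []
LOAD_FAST t → push -3. Stack: [-3]
LOAD_CONST → push 12. Stack: [-3, 12]
BINARY_OP * → -3 * 12 = -36. Stack: [-36]
LOAD_CONST → push 11. Stack: [-36, 11]
LOAD_FAST t → push -3. Stack: [-36, 11, -3]
BINARY_OP % → 11 % -3 = -1. Stack: [-36, -1]
BINARY_OP % → -36 % -1 = 0. Stack: [0]
STORE_FAST u → u=0. Stack: []
LOAD_FAST a → push -10. Stack: [-10]
LOAD_CONST → push 2. Stack: [-10, 2]
BINARY_OP ^ → -10 ^ 2 = -12. Stack: [-12]
LOAD_FAST_LOAD_FAST y,t → push -4,-3. Stack: [-12, -4, -3]
BINARY_OP - → -4 - -3 = -1. Stack: [-12, -1]
BINARY_OP | → -12 | -1 = -1. Stack: [-1]
STORE_FAST y → y=-1. Stack: []
LOAD_FAST t → push -3. Stack: [-3]
LOAD_CONST → push 2. Stack: [-3, 2]
BINARY_OP * → -3 * 2 = -6. Stack: [-6]
LOAD_FAST_LOAD_FAST u,a → push 0,-10. Stack: [-6, 0, -10]
BINARY_OP // → 0 // -10 = 0. Stack: [-6, 0]
BINARY_OP + → -6 + 0 = -6. Stack: [-6]
STORE_FAST x → x=-6. Stack: []
LOAD_FAST_LOAD_FAST y,x → push -1,-6. Stack: [-1, -6]
BINARY_OP - → -1 - -6 = 5. Stack: [5]
LOAD_FAST_LOAD_FAST a,t → push -10,-3. Stack: [5, -10, -3]
BINARY_OP * → -10 * -3 = 30. Stack: [5, 30]
BINARY_OP - → 5 - 30 = -25. Stack: [-25]
STORE_FAST m → m=-25. Stack: []
LOAD_CONST → push 12. Stack: [12]
LOAD_FAST m → push -25. Stack: [12, -25]
BINARY_OP ^ → 12 ^ -25 = -21. Stack: [-21]
STORE_FAST t → t=-21. Stack: []
LOAD_FAST x → push -6. Stack: [-6]
RETURN_VALUE → return -6.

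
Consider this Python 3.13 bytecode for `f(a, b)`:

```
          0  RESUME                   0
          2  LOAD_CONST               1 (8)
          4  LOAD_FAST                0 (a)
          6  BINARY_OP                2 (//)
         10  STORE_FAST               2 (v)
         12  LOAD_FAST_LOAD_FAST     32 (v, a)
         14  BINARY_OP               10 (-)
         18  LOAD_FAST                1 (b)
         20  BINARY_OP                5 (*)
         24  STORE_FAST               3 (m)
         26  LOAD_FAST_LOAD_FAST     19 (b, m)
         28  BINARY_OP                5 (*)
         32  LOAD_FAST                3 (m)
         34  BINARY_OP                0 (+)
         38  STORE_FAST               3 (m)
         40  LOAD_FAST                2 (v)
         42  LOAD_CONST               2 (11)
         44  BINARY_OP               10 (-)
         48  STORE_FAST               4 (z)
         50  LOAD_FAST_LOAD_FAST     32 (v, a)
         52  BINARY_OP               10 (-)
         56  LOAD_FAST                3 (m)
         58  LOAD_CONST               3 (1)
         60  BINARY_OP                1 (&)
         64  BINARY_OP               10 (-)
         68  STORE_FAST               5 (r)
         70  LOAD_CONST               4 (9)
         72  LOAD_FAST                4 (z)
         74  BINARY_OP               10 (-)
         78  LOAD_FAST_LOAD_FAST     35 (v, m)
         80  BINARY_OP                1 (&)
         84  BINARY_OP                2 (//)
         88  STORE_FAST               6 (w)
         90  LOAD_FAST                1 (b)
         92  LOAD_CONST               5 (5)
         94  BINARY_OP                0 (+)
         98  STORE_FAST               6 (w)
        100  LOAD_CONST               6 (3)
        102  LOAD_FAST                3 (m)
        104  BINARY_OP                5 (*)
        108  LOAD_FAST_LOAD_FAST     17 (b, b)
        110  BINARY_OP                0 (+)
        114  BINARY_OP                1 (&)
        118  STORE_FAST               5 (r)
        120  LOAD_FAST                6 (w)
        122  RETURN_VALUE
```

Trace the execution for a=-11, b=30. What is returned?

35

LOAD_CONST → push 8. Stack: [8]
LOAD_FAST a → push -11. Stack: [8, -11]
BINARY_OP // → 8 // -11 = -1. Stack: [-1]
STORE_FAST v → v=-1. Stack: []
LOAD_FAST_LOAD_FAST v,a → push -1,-11. Stack: [-1, -11]
BINARY_OP - → -1 - -11 = 10. Stack: [10]
LOAD_FAST b → push 30. Stack: [10, 30]
BINARY_OP * → 10 * 30 = 300. Stack: [300]
STORE_FAST m → m=300. Stack: []
LOAD_FAST_LOAD_FAST b,m → push 30,300. Stack: [30, 300]
BINARY_OP * → 30 * 300 = 9000. Stack: [9000]
LOAD_FAST m → push 300. Stack: [9000, 300]
BINARY_OP + → 9000 + 300 = 9300. Stack: [9300]
STORE_FAST m → m=9300. Stack: []
LOAD_FAST v → push -1. Stack: [-1]
LOAD_CONST → push 11. Stack: [-1, 11]
BINARY_OP - → -1 - 11 = -12. Stack: [-12]
STORE_FAST z → z=-12. Stack: []
LOAD_FAST_LOAD_FAST v,a → push -1,-11. Stack: [-1, -11]
BINARY_OP - → -1 - -11 = 10. Stack: [10]
LOAD_FAST m → push 9300. Stack: [10, 9300]
LOAD_CONST → push 1. Stack: [10, 9300, 1]
BINARY_OP & → 9300 & 1 = 0. Stack: [10, 0]
BINARY_OP - → 10 - 0 = 10. Stack: [10]
STORE_FAST r → r=10. Stack: []
LOAD_CONST → push 9. Stack: [9]
LOAD_FAST z → push -12. Stack: [9, -12]
BINARY_OP - → 9 - -12 = 21. Stack: [21]
LOAD_FAST_LOAD_FAST v,m → push -1,9300. Stack: [21, -1, 9300]
BINARY_OP & → -1 & 9300 = 9300. Stack: [21, 9300]
BINARY_OP // → 21 // 9300 = 0. Stack: [0]
STORE_FAST w → w=0. Stack: []
LOAD_FAST b → push 30. Stack: [30]
LOAD_CONST → push 5. Stack: [30, 5]
BINARY_OP + → 30 + 5 = 35. Stack: [35]
STORE_FAST w → w=35. Stack: []
LOAD_CONST → push 3. Stack: [3]
LOAD_FAST m → push 9300. Stack: [3, 9300]
BINARY_OP * → 3 * 9300 = 27900. Stack: [27900]
LOAD_FAST_LOAD_FAST b,b → push 30,30. Stack: [27900, 30, 30]
BINARY_OP + → 30 + 30 = 60. Stack: [27900, 60]
BINARY_OP & → 27900 & 60 = 60. Stack: [60]
STORE_FAST r → r=60. Stack: []
LOAD_FAST w → push 35. Stack: [35]
RETURN_VALUE → return 35.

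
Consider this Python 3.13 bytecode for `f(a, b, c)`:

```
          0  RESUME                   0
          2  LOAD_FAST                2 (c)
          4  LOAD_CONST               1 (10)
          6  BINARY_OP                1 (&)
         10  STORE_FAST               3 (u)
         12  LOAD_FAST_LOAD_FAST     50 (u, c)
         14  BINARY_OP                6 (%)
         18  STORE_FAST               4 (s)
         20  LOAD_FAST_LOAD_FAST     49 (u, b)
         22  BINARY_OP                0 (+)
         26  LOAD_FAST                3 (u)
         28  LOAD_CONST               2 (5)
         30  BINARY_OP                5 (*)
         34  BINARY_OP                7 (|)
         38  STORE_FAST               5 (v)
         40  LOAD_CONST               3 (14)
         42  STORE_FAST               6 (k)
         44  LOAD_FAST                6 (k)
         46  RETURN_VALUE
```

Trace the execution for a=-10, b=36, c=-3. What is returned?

LOAD_FAST c → push -3. Stack: [-3]
LOAD_CONST → push 10. Stack: [-3, 10]
BINARY_OP & → -3 & 10 = 8. Stack: [8]
STORE_FAST u → u=8. Stack: []
LOAD_FAST_LOAD_FAST u,c → push 8,-3. Stack: [8, -3]
BINARY_OP % → 8 % -3 = -1. Stack: [-1]
STORE_FAST s → s=-1. Stack: []
LOAD_FAST_LOAD_FAST u,b → push 8,36. Stack: [8, 36]
BINARY_OP + → 8 + 36 = 44. Stack: [44]
LOAD_FAST u → push 8. Stack: [44, 8]
LOAD_CONST → push 5. Stack: [44, 8, 5]
BINARY_OP * → 8 * 5 = 40. Stack: [44, 40]
BINARY_OP | → 44 | 40 = 44. Stack: [44]
STORE_FAST v → v=44. Stack: []
LOAD_CONST → push 14. Stack: [14]
STORE_FAST k → k=14. Stack: []
LOAD_FAST k → push 14. Stack: [14]
RETURN_VALUE → return 14.

14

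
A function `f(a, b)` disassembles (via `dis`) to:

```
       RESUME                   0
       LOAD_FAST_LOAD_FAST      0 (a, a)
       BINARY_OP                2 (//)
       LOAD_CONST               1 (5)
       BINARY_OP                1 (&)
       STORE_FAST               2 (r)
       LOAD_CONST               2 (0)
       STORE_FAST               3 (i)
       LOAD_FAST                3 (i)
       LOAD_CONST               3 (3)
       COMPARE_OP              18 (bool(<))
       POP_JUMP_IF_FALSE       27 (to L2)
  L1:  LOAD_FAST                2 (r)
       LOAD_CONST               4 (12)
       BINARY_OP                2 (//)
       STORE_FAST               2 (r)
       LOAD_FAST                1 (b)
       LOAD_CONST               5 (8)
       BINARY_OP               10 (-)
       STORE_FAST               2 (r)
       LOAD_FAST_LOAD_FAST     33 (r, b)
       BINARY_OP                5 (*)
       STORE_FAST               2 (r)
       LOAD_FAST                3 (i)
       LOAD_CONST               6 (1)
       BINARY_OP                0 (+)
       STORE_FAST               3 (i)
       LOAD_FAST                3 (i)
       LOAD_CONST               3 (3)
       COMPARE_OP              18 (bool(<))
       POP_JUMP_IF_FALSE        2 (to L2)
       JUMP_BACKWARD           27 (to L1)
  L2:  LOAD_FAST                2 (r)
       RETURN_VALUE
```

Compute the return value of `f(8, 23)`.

345

LOAD_FAST_LOAD_FAST a,a → push 8,8
BINARY_OP // → 8 // 8 = 1
LOAD_CONST → push 5
BINARY_OP & → 1 & 5 = 1
STORE_FAST r → r=1
LOAD_CONST → push 0
STORE_FAST i → i=0
LOAD_FAST i → push 0
LOAD_CONST → push 3
COMPARE_OP bool(<) → 0 vs 3 = True
POP_JUMP_IF_FALSE → pop True; no jump
LOAD_FAST r → push 1
LOAD_CONST → push 12
BINARY_OP // → 1 // 12 = 0
STORE_FAST r → r=0
LOAD_FAST b → push 23
LOAD_CONST → push 8
BINARY_OP - → 23 - 8 = 15
STORE_FAST r → r=15
LOAD_FAST_LOAD_FAST r,b → push 15,23
BINARY_OP * → 15 * 23 = 345
STORE_FAST r → r=345
LOAD_FAST i → push 0
LOAD_CONST → push 1
BINARY_OP + → 0 + 1 = 1
STORE_FAST i → i=1
LOAD_FAST i → push 1
LOAD_CONST → push 3
COMPARE_OP bool(<) → 1 vs 3 = True
POP_JUMP_IF_FALSE → pop True; no jump
LOAD_FAST r → push 345
LOAD_CONST → push 12
BINARY_OP // → 345 // 12 = 28
STORE_FAST r → r=28
LOAD_FAST b → push 23
LOAD_CONST → push 8
BINARY_OP - → 23 - 8 = 15
STORE_FAST r → r=15
LOAD_FAST_LOAD_FAST r,b → push 15,23
BINARY_OP * → 15 * 23 = 345
STORE_FAST r → r=345
LOAD_FAST i → push 1
LOAD_CONST → push 1
BINARY_OP + → 1 + 1 = 2
STORE_FAST i → i=2
LOAD_FAST i → push 2
LOAD_CONST → push 3
COMPARE_OP bool(<) → 2 vs 3 = True
POP_JUMP_IF_FALSE → pop True; no jump
LOAD_FAST r → push 345
LOAD_CONST → push 12
BINARY_OP // → 345 // 12 = 28
STORE_FAST r → r=28
LOAD_FAST b → push 23
LOAD_CONST → push 8
BINARY_OP - → 23 - 8 = 15
STORE_FAST r → r=15
LOAD_FAST_LOAD_FAST r,b → push 15,23
BINARY_OP * → 15 * 23 = 345
STORE_FAST r → r=345
LOAD_FAST i → push 2
LOAD_CONST → push 1
BINARY_OP + → 2 + 1 = 3
STORE_FAST i → i=3
LOAD_FAST i → push 3
LOAD_CONST → push 3
COMPARE_OP bool(<) → 3 vs 3 = False
POP_JUMP_IF_FALSE → pop False; jump
LOAD_FAST r → push 345
RETURN_VALUE → return 345.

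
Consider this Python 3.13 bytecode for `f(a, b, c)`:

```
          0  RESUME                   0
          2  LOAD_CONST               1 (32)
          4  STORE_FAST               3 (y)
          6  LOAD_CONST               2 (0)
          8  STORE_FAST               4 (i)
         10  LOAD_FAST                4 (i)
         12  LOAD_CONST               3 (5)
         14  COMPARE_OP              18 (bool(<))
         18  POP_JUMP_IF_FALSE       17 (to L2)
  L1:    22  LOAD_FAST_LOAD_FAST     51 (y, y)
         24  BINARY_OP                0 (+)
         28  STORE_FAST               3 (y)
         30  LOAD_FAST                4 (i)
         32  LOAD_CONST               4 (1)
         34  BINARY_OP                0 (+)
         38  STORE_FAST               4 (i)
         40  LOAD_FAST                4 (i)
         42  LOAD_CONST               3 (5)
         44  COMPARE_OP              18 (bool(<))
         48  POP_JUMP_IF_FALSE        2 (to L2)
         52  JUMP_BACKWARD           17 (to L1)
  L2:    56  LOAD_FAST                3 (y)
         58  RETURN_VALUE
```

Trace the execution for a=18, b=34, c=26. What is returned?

1024

LOAD_CONST → push 32
STORE_FAST y → y=32
LOAD_CONST → push 0
STORE_FAST i → i=0
LOAD_FAST i → push 0
LOAD_CONST → push 5
COMPARE_OP bool(<) → 0 vs 5 = True
POP_JUMP_IF_FALSE → pop True; no jump
LOAD_FAST_LOAD_FAST y,y → push 32,32
BINARY_OP + → 32 + 32 = 64
STORE_FAST y → y=64
LOAD_FAST i → push 0
LOAD_CONST → push 1
BINARY_OP + → 0 + 1 = 1
STORE_FAST i → i=1
LOAD_FAST i → push 1
LOAD_CONST → push 5
COMPARE_OP bool(<) → 1 vs 5 = True
POP_JUMP_IF_FALSE → pop True; no jump
LOAD_FAST_LOAD_FAST y,y → push 64,64
BINARY_OP + → 64 + 64 = 128
STORE_FAST y → y=128
LOAD_FAST i → push 1
LOAD_CONST → push 1
BINARY_OP + → 1 + 1 = 2
STORE_FAST i → i=2
LOAD_FAST i → push 2
LOAD_CONST → push 5
COMPARE_OP bool(<) → 2 vs 5 = True
POP_JUMP_IF_FALSE → pop True; no jump
LOAD_FAST_LOAD_FAST y,y → push 128,128
BINARY_OP + → 128 + 128 = 256
STORE_FAST y → y=256
LOAD_FAST i → push 2
LOAD_CONST → push 1
BINARY_OP + → 2 + 1 = 3
STORE_FAST i → i=3
LOAD_FAST i → push 3
LOAD_CONST → push 5
COMPARE_OP bool(<) → 3 vs 5 = True
POP_JUMP_IF_FALSE → pop True; no jump
LOAD_FAST_LOAD_FAST y,y → push 256,256
BINARY_OP + → 256 + 256 = 512
STORE_FAST y → y=512
LOAD_FAST i → push 3
LOAD_CONST → push 1
BINARY_OP + → 3 + 1 = 4
STORE_FAST i → i=4
LOAD_FAST i → push 4
LOAD_CONST → push 5
COMPARE_OP bool(<) → 4 vs 5 = True
POP_JUMP_IF_FALSE → pop True; no jump
LOAD_FAST_LOAD_FAST y,y → push 512,512
BINARY_OP + → 512 + 512 = 1024
STORE_FAST y → y=1024
LOAD_FAST i → push 4
LOAD_CONST → push 1
BINARY_OP + → 4 + 1 = 5
STORE_FAST i → i=5
LOAD_FAST i → push 5
LOAD_CONST → push 5
COMPARE_OP bool(<) → 5 vs 5 = False
POP_JUMP_IF_FALSE → pop False; jump
LOAD_FAST y → push 1024
RETURN_VALUE → return 1024.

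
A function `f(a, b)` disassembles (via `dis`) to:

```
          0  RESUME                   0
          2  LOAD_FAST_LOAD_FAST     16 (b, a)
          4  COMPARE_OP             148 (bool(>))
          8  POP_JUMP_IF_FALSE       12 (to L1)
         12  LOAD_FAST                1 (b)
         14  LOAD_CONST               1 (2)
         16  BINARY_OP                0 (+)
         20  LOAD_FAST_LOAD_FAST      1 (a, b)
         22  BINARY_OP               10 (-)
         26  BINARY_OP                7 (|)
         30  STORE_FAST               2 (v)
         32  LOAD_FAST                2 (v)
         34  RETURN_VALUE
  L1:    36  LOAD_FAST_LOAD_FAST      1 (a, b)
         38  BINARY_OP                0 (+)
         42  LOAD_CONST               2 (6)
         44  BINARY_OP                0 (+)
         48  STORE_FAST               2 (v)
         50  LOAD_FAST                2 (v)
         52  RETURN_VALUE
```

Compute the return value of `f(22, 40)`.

LOAD_FAST_LOAD_FAST b,a → push 40,22. Stack: [40, 22]
COMPARE_OP bool(>) → 40 vs 22 = True. Stack: [True]
POP_JUMP_IF_FALSE → pop True; no jump. Stack: []
LOAD_FAST b → push 40. Stack: [40]
LOAD_CONST → push 2. Stack: [40, 2]
BINARY_OP + → 40 + 2 = 42. Stack: [42]
LOAD_FAST_LOAD_FAST a,b → push 22,40. Stack: [42, 22, 40]
BINARY_OP - → 22 - 40 = -18. Stack: [42, -18]
BINARY_OP | → 42 | -18 = -18. Stack: [-18]
STORE_FAST v → v=-18. Stack: []
LOAD_FAST v → push -18. Stack: [-18]
RETURN_VALUE → return -18.

-18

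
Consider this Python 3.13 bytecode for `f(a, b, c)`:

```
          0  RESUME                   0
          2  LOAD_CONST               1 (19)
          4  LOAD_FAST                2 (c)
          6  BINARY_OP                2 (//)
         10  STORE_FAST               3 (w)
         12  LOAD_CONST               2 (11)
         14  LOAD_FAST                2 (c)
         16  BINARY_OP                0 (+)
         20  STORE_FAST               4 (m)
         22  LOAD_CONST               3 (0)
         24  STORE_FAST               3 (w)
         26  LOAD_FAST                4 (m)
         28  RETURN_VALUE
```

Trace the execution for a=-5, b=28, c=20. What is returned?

31

LOAD_CONST → push 19. Stack: [19]
LOAD_FAST c → push 20. Stack: [19, 20]
BINARY_OP // → 19 // 20 = 0. Stack: [0]
STORE_FAST w → w=0. Stack: []
LOAD_CONST → push 11. Stack: [11]
LOAD_FAST c → push 20. Stack: [11, 20]
BINARY_OP + → 11 + 20 = 31. Stack: [31]
STORE_FAST m → m=31. Stack: []
LOAD_CONST → push 0. Stack: [0]
STORE_FAST w → w=0. Stack: []
LOAD_FAST m → push 31. Stack: [31]
RETURN_VALUE → return 31.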